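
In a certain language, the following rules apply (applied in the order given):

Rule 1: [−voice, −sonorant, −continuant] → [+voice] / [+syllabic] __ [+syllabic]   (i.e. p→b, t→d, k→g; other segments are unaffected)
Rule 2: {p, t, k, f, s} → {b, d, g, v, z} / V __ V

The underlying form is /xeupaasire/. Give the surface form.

xeubaazire

Rule 1 (intervocalic voicing): /p/ is a voiceless stop between vowels /u/ and /a/, so it voices to [b]. /xeupaasire/ → xeubaasire.
Rule 2 (intervocalic voicing): /s/ is a voiceless obstruent between vowels /a/ and /i/, so it voices to [z]. /xeubaasire/ → xeubaazire.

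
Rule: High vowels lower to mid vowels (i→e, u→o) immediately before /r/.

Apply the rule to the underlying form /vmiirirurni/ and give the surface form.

vmiererorni

/i/ is a high vowel immediately before /r/, so it lowers to [e].
/i/ is a high vowel immediately before /r/, so it lowers to [e].
/u/ is a high vowel immediately before /r/, so it lowers to [o].
Surface form: [vmiererorni].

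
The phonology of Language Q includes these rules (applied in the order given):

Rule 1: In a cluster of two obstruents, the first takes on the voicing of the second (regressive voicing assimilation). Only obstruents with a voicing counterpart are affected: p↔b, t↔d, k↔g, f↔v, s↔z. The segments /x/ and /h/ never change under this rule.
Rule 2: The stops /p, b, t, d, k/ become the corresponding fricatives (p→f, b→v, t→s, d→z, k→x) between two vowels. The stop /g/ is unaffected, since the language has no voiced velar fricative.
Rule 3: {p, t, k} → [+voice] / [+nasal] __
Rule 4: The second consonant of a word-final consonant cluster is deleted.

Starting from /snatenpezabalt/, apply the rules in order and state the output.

snasenbezaval

Rule 1 (regressive voicing assimilation): no segment meets the environment; /snatenpezabalt/ is unchanged.
Rule 2 (intervocalic spirantization): /t/ is a stop between vowels /a/ and /e/, so it spirantizes to the fricative [s]. /b/ is a stop between vowels /a/ and /a/, so it spirantizes to the fricative [v]. /snatenpezabalt/ → snasenpezavalt.
Rule 3 (post-nasal voicing): /p/ is a voiceless stop immediately after the nasal /n/, so it voices to [b]. /snasenpezavalt/ → snasenbezavalt.
Rule 4 (final cluster simplification): /t/ is the second consonant of a word-final cluster /lt/, so it deletes. /snasenbezavalt/ → snasenbezaval.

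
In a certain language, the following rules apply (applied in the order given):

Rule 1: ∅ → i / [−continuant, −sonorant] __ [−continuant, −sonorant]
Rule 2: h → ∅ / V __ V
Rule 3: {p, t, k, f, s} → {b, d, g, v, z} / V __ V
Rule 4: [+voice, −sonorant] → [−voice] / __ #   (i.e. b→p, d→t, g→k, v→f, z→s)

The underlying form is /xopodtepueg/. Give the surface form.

Rule 1 (stop-cluster i-epenthesis): /d/ and /t/ form a stop–stop cluster, so [i] is inserted between them. /xopodtepueg/ → xopoditepueg.
Rule 2 (intervocalic h-deletion): no segment meets the environment; /xopoditepueg/ is unchanged.
Rule 3 (intervocalic voicing): /p/ is a voiceless obstruent between vowels /o/ and /o/, so it voices to [b]. /t/ is a voiceless obstruent between vowels /i/ and /e/, so it voices to [d]. /p/ is a voiceless obstruent between vowels /e/ and /u/, so it voices to [b]. /xopoditepueg/ → xobodidebueg.
Rule 4 (final devoicing): /g/ is a voiced obstruent in word-final position, so it devoices to [k]. /xobodidebueg/ → xobodidebuek.

xobodidebuek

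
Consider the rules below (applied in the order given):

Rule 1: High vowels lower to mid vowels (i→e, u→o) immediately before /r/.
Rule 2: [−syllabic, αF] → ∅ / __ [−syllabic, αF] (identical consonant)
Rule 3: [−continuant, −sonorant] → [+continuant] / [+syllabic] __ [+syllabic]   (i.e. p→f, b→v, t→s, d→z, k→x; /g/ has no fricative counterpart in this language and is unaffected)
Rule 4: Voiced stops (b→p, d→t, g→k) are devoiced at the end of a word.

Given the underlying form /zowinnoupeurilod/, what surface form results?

Rule 1 (pre-rhotic lowering): /u/ is a high vowel immediately before /r/, so it lowers to [o]. /zowinnoupeurilod/ → zowinnoupeorilod.
Rule 2 (degemination): /nn/ is a geminate; the first /n/ deletes. /zowinnoupeorilod/ → zowinoupeorilod.
Rule 3 (intervocalic spirantization): /p/ is a stop between vowels /u/ and /e/, so it spirantizes to the fricative [f]. /zowinoupeorilod/ → zowinoufeorilod.
Rule 4 (final devoicing): /d/ is a voiced stop in word-final position, so it devoices to [t]. /zowinoufeorilod/ → zowinoufeorilot.

zowinoufeorilot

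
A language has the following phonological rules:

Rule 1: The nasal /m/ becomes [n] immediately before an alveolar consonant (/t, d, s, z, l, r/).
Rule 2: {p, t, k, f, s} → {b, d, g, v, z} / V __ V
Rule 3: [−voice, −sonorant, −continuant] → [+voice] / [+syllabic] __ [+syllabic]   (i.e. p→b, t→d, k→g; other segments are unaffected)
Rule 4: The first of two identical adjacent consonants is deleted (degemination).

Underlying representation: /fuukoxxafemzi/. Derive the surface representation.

Rule 1 (nasal place assimilation): /m/ precedes the alveolar consonant /z/, so it assimilates in place to [n]. /fuukoxxafemzi/ → fuukoxxafenzi.
Rule 2 (intervocalic voicing): /k/ is a voiceless obstruent between vowels /u/ and /o/, so it voices to [g]. /f/ is a voiceless obstruent between vowels /a/ and /e/, so it voices to [v]. /fuukoxxafenzi/ → fuugoxxavenzi.
Rule 3 (intervocalic voicing): no segment meets the environment; /fuugoxxavenzi/ is unchanged.
Rule 4 (degemination): /xx/ is a geminate; the first /x/ deletes. /fuugoxxavenzi/ → fuugoxavenzi.

fuugoxavenzi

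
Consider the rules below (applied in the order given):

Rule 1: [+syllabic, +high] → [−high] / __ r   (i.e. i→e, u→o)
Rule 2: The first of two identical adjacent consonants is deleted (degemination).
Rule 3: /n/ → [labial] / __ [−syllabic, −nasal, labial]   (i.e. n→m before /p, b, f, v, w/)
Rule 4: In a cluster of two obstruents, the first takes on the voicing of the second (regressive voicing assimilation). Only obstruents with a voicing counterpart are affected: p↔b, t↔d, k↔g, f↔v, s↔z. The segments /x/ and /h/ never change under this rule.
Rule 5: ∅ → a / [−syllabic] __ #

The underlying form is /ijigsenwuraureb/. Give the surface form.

ijiksemworaoreba

Rule 1 (pre-rhotic lowering): /u/ is a high vowel immediately before /r/, so it lowers to [o]. /u/ is a high vowel immediately before /r/, so it lowers to [o]. /ijigsenwuraureb/ → ijigsenworaoreb.
Rule 2 (degemination): no segment meets the environment; /ijigsenworaoreb/ is unchanged.
Rule 3 (nasal place assimilation): /n/ precedes the labial consonant /w/, so it assimilates in place to [m]. /ijigsenworaoreb/ → ijigsemworaoreb.
Rule 4 (regressive voicing assimilation): /g/ precedes the voiceless obstruent /s/, so it devoices to [k] by assimilation. /ijigsemworaoreb/ → ijiksemworaoreb.
Rule 5 (final a-epenthesis): the form ends in the consonant /b/, so [a] is inserted word-finally. /ijiksemworaoreb/ → ijiksemworaoreba.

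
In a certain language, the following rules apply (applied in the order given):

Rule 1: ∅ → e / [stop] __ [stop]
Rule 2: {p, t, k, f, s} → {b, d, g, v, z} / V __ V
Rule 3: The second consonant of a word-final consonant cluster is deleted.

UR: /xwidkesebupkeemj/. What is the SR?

xwidegezebubegeem

Rule 1 (stop-cluster e-epenthesis): /d/ and /k/ form a stop–stop cluster, so [e] is inserted between them. /p/ and /k/ form a stop–stop cluster, so [e] is inserted between them. /xwidkesebupkeemj/ → xwidekesebupekeemj.
Rule 2 (intervocalic voicing): /k/ is a voiceless obstruent between vowels /e/ and /e/, so it voices to [g]. /s/ is a voiceless obstruent between vowels /e/ and /e/, so it voices to [z]. /p/ is a voiceless obstruent between vowels /u/ and /e/, so it voices to [b]. /k/ is a voiceless obstruent between vowels /e/ and /e/, so it voices to [g]. /xwidekesebupekeemj/ → xwidegezebubegeemj.
Rule 3 (final cluster simplification): /j/ is the second consonant of a word-final cluster /mj/, so it deletes. /xwidegezebubegeemj/ → xwidegezebubegeem.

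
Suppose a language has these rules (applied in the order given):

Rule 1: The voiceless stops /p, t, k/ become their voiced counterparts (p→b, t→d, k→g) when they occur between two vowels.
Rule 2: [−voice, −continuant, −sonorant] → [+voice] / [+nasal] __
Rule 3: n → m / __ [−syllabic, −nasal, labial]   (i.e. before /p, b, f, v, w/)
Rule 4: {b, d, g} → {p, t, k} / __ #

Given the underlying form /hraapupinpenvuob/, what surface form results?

hraabubimbemvuop

Rule 1 (intervocalic voicing): /p/ is a voiceless stop between vowels /a/ and /u/, so it voices to [b]. /p/ is a voiceless stop between vowels /u/ and /i/, so it voices to [b]. /hraapupinpenvuob/ → hraabubinpenvuob.
Rule 2 (post-nasal voicing): /p/ is a voiceless stop immediately after the nasal /n/, so it voices to [b]. /hraabubinpenvuob/ → hraabubinbenvuob.
Rule 3 (nasal place assimilation): /n/ precedes the labial consonant /b/, so it assimilates in place to [m]. /n/ precedes the labial consonant /v/, so it assimilates in place to [m]. /hraabubinbenvuob/ → hraabubimbemvuob.
Rule 4 (final devoicing): /b/ is a voiced stop in word-final position, so it devoices to [p]. /hraabubimbemvuob/ → hraabubimbemvuop.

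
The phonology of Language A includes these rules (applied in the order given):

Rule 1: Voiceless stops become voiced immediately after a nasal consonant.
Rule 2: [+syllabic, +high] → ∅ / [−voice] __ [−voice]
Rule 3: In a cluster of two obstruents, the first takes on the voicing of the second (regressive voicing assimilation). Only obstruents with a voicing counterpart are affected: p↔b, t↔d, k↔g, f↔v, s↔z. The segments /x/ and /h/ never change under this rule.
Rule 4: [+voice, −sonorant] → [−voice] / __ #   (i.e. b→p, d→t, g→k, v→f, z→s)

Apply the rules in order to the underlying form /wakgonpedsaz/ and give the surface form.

waggonbetsas

Rule 1 (post-nasal voicing): /p/ is a voiceless stop immediately after the nasal /n/, so it voices to [b]. /wakgonpedsaz/ → wakgonbedsaz.
Rule 2 (high vowel syncope): no segment meets the environment; /wakgonbedsaz/ is unchanged.
Rule 3 (regressive voicing assimilation): /k/ precedes the voiced obstruent /g/, so it voices to [g] by assimilation. /d/ precedes the voiceless obstruent /s/, so it devoices to [t] by assimilation. /wakgonbedsaz/ → waggonbetsaz.
Rule 4 (final devoicing): /z/ is a voiced obstruent in word-final position, so it devoices to [s]. /waggonbetsaz/ → waggonbetsas.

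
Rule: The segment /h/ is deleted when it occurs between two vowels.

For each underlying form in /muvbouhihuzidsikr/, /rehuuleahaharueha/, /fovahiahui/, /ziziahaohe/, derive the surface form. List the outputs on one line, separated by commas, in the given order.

/muvbouhihuzidsikr/: /h/ occurs between vowels /u/ and /i/, so it deletes. /h/ occurs between vowels /i/ and /u/, so it deletes. → [muvbouiuzidsikr].
/rehuuleahaharueha/: /h/ occurs between vowels /e/ and /u/, so it deletes. /h/ occurs between vowels /a/ and /a/, so it deletes. /h/ occurs between vowels /a/ and /a/, so it deletes. /h/ occurs between vowels /e/ and /a/, so it deletes. → [reuuleaaaruea].
/fovahiahui/: /h/ occurs between vowels /a/ and /i/, so it deletes. /h/ occurs between vowels /a/ and /u/, so it deletes. → [fovaiaui].
/ziziahaohe/: /h/ occurs between vowels /a/ and /a/, so it deletes. /h/ occurs between vowels /o/ and /e/, so it deletes. → [ziziaaoe].

muvbouiuzidsikr, reuuleaaaruea, fovaiaui, ziziaaoe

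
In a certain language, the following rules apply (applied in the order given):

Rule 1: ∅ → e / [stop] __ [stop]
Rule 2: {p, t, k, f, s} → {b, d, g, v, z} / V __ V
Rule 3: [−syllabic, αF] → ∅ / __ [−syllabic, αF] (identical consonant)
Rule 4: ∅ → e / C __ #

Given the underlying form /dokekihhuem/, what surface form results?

Rule 1 (stop-cluster e-epenthesis): no segment meets the environment; /dokekihhuem/ is unchanged.
Rule 2 (intervocalic voicing): /k/ is a voiceless obstruent between vowels /o/ and /e/, so it voices to [g]. /k/ is a voiceless obstruent between vowels /e/ and /i/, so it voices to [g]. /dokekihhuem/ → dogegihhuem.
Rule 3 (degemination): /hh/ is a geminate; the first /h/ deletes. /dogegihhuem/ → dogegihuem.
Rule 4 (final e-epenthesis): the form ends in the consonant /m/, so [e] is inserted word-finally. /dogegihuem/ → dogegihueme.

dogegihueme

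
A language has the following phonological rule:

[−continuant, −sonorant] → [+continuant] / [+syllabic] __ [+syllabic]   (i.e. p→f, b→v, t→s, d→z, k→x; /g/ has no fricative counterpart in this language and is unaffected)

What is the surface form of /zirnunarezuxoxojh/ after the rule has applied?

zirnunarezuxoxojh

No segment of /zirnunarezuxoxojh/ meets the structural description of the rule, so the form surfaces unchanged.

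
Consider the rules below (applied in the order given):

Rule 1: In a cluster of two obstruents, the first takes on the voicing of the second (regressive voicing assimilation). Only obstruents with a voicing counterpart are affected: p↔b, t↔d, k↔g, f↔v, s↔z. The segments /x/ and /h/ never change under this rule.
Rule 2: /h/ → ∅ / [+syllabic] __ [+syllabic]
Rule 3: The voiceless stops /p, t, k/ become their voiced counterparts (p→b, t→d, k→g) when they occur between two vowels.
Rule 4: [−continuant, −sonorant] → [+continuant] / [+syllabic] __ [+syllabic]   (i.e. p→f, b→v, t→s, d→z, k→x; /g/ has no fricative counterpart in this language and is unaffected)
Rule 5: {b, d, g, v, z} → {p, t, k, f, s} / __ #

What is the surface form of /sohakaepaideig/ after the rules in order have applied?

soagaevaizeik

Rule 1 (regressive voicing assimilation): no segment meets the environment; /sohakaepaideig/ is unchanged.
Rule 2 (intervocalic h-deletion): /h/ occurs between vowels /o/ and /a/, so it deletes. /sohakaepaideig/ → soakaepaideig.
Rule 3 (intervocalic voicing): /k/ is a voiceless stop between vowels /a/ and /a/, so it voices to [g]. /p/ is a voiceless stop between vowels /e/ and /a/, so it voices to [b]. /soakaepaideig/ → soagaebaideig.
Rule 4 (intervocalic spirantization): /b/ is a stop between vowels /e/ and /a/, so it spirantizes to the fricative [v]. /d/ is a stop between vowels /i/ and /e/, so it spirantizes to the fricative [z]. /soagaebaideig/ → soagaevaizeig.
Rule 5 (final devoicing): /g/ is a voiced obstruent in word-final position, so it devoices to [k]. /soagaevaizeig/ → soagaevaizeik.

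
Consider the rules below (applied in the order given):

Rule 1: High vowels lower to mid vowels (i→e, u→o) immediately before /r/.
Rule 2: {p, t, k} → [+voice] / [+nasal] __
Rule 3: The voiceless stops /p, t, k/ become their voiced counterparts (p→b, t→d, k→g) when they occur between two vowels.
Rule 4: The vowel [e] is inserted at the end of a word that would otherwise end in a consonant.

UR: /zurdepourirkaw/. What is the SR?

zordeboorerkawe

Rule 1 (pre-rhotic lowering): /u/ is a high vowel immediately before /r/, so it lowers to [o]. /u/ is a high vowel immediately before /r/, so it lowers to [o]. /i/ is a high vowel immediately before /r/, so it lowers to [e]. /zurdepourirkaw/ → zordepoorerkaw.
Rule 2 (post-nasal voicing): no segment meets the environment; /zordepoorerkaw/ is unchanged.
Rule 3 (intervocalic voicing): /p/ is a voiceless stop between vowels /e/ and /o/, so it voices to [b]. /zordepoorerkaw/ → zordeboorerkaw.
Rule 4 (final e-epenthesis): the form ends in the consonant /w/, so [e] is inserted word-finally. /zordeboorerkaw/ → zordeboorerkawe.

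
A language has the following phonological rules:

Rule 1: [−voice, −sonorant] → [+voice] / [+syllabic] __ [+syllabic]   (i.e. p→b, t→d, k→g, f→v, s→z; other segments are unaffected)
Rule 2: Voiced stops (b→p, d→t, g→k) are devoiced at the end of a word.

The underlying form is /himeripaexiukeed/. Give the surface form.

himeribaexiugeet

Rule 1 (intervocalic voicing): /p/ is a voiceless obstruent between vowels /i/ and /a/, so it voices to [b]. /k/ is a voiceless obstruent between vowels /u/ and /e/, so it voices to [g]. /himeripaexiukeed/ → himeribaexiugeed.
Rule 2 (final devoicing): /d/ is a voiced stop in word-final position, so it devoices to [t]. /himeribaexiugeed/ → himeribaexiugeet.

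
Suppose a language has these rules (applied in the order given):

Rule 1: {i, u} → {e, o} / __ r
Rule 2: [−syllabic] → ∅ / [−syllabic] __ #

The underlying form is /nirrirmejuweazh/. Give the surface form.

Rule 1 (pre-rhotic lowering): /i/ is a high vowel immediately before /r/, so it lowers to [e]. /i/ is a high vowel immediately before /r/, so it lowers to [e]. /nirrirmejuweazh/ → nerrermejuweazh.
Rule 2 (final cluster simplification): /h/ is the second consonant of a word-final cluster /zh/, so it deletes. /nerrermejuweazh/ → nerrermejuweaz.

nerrermejuweaz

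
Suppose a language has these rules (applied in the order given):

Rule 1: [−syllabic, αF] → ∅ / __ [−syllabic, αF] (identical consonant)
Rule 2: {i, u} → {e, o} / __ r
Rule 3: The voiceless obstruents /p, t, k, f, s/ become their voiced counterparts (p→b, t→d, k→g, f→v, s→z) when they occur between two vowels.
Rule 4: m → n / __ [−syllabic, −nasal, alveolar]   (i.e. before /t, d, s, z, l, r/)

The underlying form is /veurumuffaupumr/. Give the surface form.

veorumuvaubunr

Rule 1 (degemination): /ff/ is a geminate; the first /f/ deletes. /veurumuffaupumr/ → veurumufaupumr.
Rule 2 (pre-rhotic lowering): /u/ is a high vowel immediately before /r/, so it lowers to [o]. /veurumufaupumr/ → veorumufaupumr.
Rule 3 (intervocalic voicing): /f/ is a voiceless obstruent between vowels /u/ and /a/, so it voices to [v]. /p/ is a voiceless obstruent between vowels /u/ and /u/, so it voices to [b]. /veorumufaupumr/ → veorumuvaubumr.
Rule 4 (nasal place assimilation): /m/ precedes the alveolar consonant /r/, so it assimilates in place to [n]. /veorumuvaubumr/ → veorumuvaubunr.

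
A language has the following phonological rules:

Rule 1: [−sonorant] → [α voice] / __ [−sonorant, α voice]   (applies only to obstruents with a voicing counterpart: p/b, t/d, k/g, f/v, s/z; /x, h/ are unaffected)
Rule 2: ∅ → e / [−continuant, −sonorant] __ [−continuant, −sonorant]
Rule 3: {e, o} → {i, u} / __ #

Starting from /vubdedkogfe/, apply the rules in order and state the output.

Rule 1 (regressive voicing assimilation): /d/ precedes the voiceless obstruent /k/, so it devoices to [t] by assimilation. /g/ precedes the voiceless obstruent /f/, so it devoices to [k] by assimilation. /vubdedkogfe/ → vubdetkokfe.
Rule 2 (stop-cluster e-epenthesis): /b/ and /d/ form a stop–stop cluster, so [e] is inserted between them. /t/ and /k/ form a stop–stop cluster, so [e] is inserted between them. /vubdetkokfe/ → vubedetekokfe.
Rule 3 (final vowel raising): /e/ is a mid vowel in word-final position, so it raises to [i]. /vubedetekokfe/ → vubedetekokfi.

vubedetekokfi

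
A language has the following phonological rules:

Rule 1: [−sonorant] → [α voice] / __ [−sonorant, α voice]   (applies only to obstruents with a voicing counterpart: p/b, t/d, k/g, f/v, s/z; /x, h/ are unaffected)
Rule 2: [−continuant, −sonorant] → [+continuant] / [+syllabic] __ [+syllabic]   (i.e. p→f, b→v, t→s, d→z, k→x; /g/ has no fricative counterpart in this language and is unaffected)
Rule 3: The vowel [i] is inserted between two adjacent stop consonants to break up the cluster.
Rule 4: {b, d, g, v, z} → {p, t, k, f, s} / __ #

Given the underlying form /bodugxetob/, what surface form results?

bozukxesop

Rule 1 (regressive voicing assimilation): /g/ precedes the voiceless obstruent /x/, so it devoices to [k] by assimilation. /bodugxetob/ → bodukxetob.
Rule 2 (intervocalic spirantization): /d/ is a stop between vowels /o/ and /u/, so it spirantizes to the fricative [z]. /t/ is a stop between vowels /e/ and /o/, so it spirantizes to the fricative [s]. /bodukxetob/ → bozukxesob.
Rule 3 (stop-cluster i-epenthesis): no segment meets the environment; /bozukxesob/ is unchanged.
Rule 4 (final devoicing): /b/ is a voiced obstruent in word-final position, so it devoices to [p]. /bozukxesob/ → bozukxesop.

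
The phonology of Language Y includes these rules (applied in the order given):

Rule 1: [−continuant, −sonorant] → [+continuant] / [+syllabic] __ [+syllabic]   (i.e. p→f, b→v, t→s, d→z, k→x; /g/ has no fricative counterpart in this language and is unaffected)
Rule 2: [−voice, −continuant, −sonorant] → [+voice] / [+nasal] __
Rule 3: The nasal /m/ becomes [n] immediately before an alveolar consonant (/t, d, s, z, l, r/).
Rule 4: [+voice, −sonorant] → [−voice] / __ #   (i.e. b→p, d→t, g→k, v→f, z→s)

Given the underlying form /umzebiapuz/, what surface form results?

Rule 1 (intervocalic spirantization): /b/ is a stop between vowels /e/ and /i/, so it spirantizes to the fricative [v]. /p/ is a stop between vowels /a/ and /u/, so it spirantizes to the fricative [f]. /umzebiapuz/ → umzeviafuz.
Rule 2 (post-nasal voicing): no segment meets the environment; /umzeviafuz/ is unchanged.
Rule 3 (nasal place assimilation): /m/ precedes the alveolar consonant /z/, so it assimilates in place to [n]. /umzeviafuz/ → unzeviafuz.
Rule 4 (final devoicing): /z/ is a voiced obstruent in word-final position, so it devoices to [s]. /unzeviafuz/ → unzeviafus.

unzeviafus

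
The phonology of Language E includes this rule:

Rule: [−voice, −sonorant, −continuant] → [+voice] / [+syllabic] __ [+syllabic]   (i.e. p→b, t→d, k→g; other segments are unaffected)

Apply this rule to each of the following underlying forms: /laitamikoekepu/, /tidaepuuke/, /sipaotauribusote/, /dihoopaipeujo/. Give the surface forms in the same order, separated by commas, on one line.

laidamigoegebu, tidaebuuge, sibaodauribusode, dihoobaibeujo

/laitamikoekepu/: /t/ is a voiceless stop between vowels /i/ and /a/, so it voices to [d]. /k/ is a voiceless stop between vowels /i/ and /o/, so it voices to [g]. /k/ is a voiceless stop between vowels /e/ and /e/, so it voices to [g]. /p/ is a voiceless stop between vowels /e/ and /u/, so it voices to [b]. → [laidamigoegebu].
/tidaepuuke/: /p/ is a voiceless stop between vowels /e/ and /u/, so it voices to [b]. /k/ is a voiceless stop between vowels /u/ and /e/, so it voices to [g]. → [tidaebuuge].
/sipaotauribusote/: /p/ is a voiceless stop between vowels /i/ and /a/, so it voices to [b]. /t/ is a voiceless stop between vowels /o/ and /a/, so it voices to [d]. /t/ is a voiceless stop between vowels /o/ and /e/, so it voices to [d]. → [sibaodauribusode].
/dihoopaipeujo/: /p/ is a voiceless stop between vowels /o/ and /a/, so it voices to [b]. /p/ is a voiceless stop between vowels /i/ and /e/, so it voices to [b]. → [dihoobaibeujo].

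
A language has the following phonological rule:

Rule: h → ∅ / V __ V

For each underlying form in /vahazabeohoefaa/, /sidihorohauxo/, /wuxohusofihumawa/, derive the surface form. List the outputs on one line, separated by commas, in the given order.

vaazabeooefaa, sidioroauxo, wuxousofiumawa

/vahazabeohoefaa/: /h/ occurs between vowels /a/ and /a/, so it deletes. /h/ occurs between vowels /o/ and /o/, so it deletes. → [vaazabeooefaa].
/sidihorohauxo/: /h/ occurs between vowels /i/ and /o/, so it deletes. /h/ occurs between vowels /o/ and /a/, so it deletes. → [sidioroauxo].
/wuxohusofihumawa/: /h/ occurs between vowels /o/ and /u/, so it deletes. /h/ occurs between vowels /i/ and /u/, so it deletes. → [wuxousofiumawa].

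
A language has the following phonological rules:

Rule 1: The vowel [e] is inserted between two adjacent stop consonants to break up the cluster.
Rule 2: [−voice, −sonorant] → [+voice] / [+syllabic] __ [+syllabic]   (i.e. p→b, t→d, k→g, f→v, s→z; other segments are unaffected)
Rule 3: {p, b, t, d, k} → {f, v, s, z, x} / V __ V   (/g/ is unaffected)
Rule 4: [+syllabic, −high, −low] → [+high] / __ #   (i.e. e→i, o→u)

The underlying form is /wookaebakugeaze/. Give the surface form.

Rule 1 (stop-cluster e-epenthesis): no segment meets the environment; /wookaebakugeaze/ is unchanged.
Rule 2 (intervocalic voicing): /k/ is a voiceless obstruent between vowels /o/ and /a/, so it voices to [g]. /k/ is a voiceless obstruent between vowels /a/ and /u/, so it voices to [g]. /wookaebakugeaze/ → woogaebagugeaze.
Rule 3 (intervocalic spirantization): /b/ is a stop between vowels /e/ and /a/, so it spirantizes to the fricative [v]. /woogaebagugeaze/ → woogaevagugeaze.
Rule 4 (final vowel raising): /e/ is a mid vowel in word-final position, so it raises to [i]. /woogaevagugeaze/ → woogaevagugeazi.

woogaevagugeazi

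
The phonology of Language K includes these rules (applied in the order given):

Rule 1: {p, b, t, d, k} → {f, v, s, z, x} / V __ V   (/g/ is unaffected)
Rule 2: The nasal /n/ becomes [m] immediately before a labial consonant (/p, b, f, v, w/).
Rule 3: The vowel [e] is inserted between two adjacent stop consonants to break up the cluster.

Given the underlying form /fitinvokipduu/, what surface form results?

fisimvoxipeduu

Rule 1 (intervocalic spirantization): /t/ is a stop between vowels /i/ and /i/, so it spirantizes to the fricative [s]. /k/ is a stop between vowels /o/ and /i/, so it spirantizes to the fricative [x]. /fitinvokipduu/ → fisinvoxipduu.
Rule 2 (nasal place assimilation): /n/ precedes the labial consonant /v/, so it assimilates in place to [m]. /fisinvoxipduu/ → fisimvoxipduu.
Rule 3 (stop-cluster e-epenthesis): /p/ and /d/ form a stop–stop cluster, so [e] is inserted between them. /fisimvoxipduu/ → fisimvoxipeduu.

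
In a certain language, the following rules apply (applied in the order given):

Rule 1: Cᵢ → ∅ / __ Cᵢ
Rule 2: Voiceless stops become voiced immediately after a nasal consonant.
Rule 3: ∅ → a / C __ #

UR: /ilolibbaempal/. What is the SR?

ilolibaembala

Rule 1 (degemination): /bb/ is a geminate; the first /b/ deletes. /ilolibbaempal/ → ilolibaempal.
Rule 2 (post-nasal voicing): /p/ is a voiceless stop immediately after the nasal /m/, so it voices to [b]. /ilolibaempal/ → ilolibaembal.
Rule 3 (final a-epenthesis): the form ends in the consonant /l/, so [a] is inserted word-finally. /ilolibaembal/ → ilolibaembala.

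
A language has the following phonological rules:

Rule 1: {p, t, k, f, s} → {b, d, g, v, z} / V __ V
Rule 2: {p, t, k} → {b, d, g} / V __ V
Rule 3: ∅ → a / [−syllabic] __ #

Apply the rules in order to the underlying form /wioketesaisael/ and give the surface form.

wiogedezaizaela

Rule 1 (intervocalic voicing): /k/ is a voiceless obstruent between vowels /o/ and /e/, so it voices to [g]. /t/ is a voiceless obstruent between vowels /e/ and /e/, so it voices to [d]. /s/ is a voiceless obstruent between vowels /e/ and /a/, so it voices to [z]. /s/ is a voiceless obstruent between vowels /i/ and /a/, so it voices to [z]. /wioketesaisael/ → wiogedezaizael.
Rule 2 (intervocalic voicing): no segment meets the environment; /wiogedezaizael/ is unchanged.
Rule 3 (final a-epenthesis): the form ends in the consonant /l/, so [a] is inserted word-finally. /wiogedezaizael/ → wiogedezaizaela.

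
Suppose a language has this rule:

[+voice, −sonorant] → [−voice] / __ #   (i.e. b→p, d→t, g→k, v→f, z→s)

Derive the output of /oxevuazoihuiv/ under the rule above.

/v/ is a voiced obstruent in word-final position, so it devoices to [f].
Surface form: [oxevuazoihuif].

oxevuazoihuif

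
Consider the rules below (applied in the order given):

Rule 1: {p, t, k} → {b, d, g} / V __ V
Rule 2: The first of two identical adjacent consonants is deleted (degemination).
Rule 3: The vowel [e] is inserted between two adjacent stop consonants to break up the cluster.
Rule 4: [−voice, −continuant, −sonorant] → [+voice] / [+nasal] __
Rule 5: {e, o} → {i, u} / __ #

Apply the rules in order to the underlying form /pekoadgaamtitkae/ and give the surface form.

Rule 1 (intervocalic voicing): /k/ is a voiceless stop between vowels /e/ and /o/, so it voices to [g]. /pekoadgaamtitkae/ → pegoadgaamtitkae.
Rule 2 (degemination): no segment meets the environment; /pegoadgaamtitkae/ is unchanged.
Rule 3 (stop-cluster e-epenthesis): /d/ and /g/ form a stop–stop cluster, so [e] is inserted between them. /t/ and /k/ form a stop–stop cluster, so [e] is inserted between them. /pegoadgaamtitkae/ → pegoadegaamtitekae.
Rule 4 (post-nasal voicing): /t/ is a voiceless stop immediately after the nasal /m/, so it voices to [d]. /pegoadegaamtitekae/ → pegoadegaamditekae.
Rule 5 (final vowel raising): /e/ is a mid vowel in word-final position, so it raises to [i]. /pegoadegaamditekae/ → pegoadegaamditekai.

pegoadegaamditekai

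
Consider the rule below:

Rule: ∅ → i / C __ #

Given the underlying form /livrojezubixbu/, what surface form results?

livrojezubixbu

No segment of /livrojezubixbu/ meets the structural description of the rule, so the form surfaces unchanged.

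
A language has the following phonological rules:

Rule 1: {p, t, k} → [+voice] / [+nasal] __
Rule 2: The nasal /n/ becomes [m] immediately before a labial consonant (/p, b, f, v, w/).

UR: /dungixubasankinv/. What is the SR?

dungixubasangimv

Rule 1 (post-nasal voicing): /k/ is a voiceless stop immediately after the nasal /n/, so it voices to [g]. /dungixubasankinv/ → dungixubasanginv.
Rule 2 (nasal place assimilation): /n/ precedes the labial consonant /v/, so it assimilates in place to [m]. /dungixubasanginv/ → dungixubasangimv.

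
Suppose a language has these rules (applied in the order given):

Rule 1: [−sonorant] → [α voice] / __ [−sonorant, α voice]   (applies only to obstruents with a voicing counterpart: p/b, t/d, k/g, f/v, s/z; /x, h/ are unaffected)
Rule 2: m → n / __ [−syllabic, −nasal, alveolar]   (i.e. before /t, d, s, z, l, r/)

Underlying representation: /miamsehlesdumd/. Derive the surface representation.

Rule 1 (regressive voicing assimilation): /s/ precedes the voiced obstruent /d/, so it voices to [z] by assimilation. /miamsehlesdumd/ → miamsehlezdumd.
Rule 2 (nasal place assimilation): /m/ precedes the alveolar consonant /s/, so it assimilates in place to [n]. /m/ precedes the alveolar consonant /d/, so it assimilates in place to [n]. /miamsehlezdumd/ → miansehlezdund.

miansehlezdund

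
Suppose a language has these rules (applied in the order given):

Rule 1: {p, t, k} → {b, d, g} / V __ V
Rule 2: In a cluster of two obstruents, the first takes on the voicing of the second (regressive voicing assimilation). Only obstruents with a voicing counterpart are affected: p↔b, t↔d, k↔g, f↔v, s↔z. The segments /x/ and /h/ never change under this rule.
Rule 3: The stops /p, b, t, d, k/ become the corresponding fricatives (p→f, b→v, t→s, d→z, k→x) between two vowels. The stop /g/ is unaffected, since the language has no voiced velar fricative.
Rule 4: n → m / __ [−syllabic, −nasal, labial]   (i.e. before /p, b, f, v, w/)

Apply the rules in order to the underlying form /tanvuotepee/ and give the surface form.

Rule 1 (intervocalic voicing): /t/ is a voiceless stop between vowels /o/ and /e/, so it voices to [d]. /p/ is a voiceless stop between vowels /e/ and /e/, so it voices to [b]. /tanvuotepee/ → tanvuodebee.
Rule 2 (regressive voicing assimilation): no segment meets the environment; /tanvuodebee/ is unchanged.
Rule 3 (intervocalic spirantization): /d/ is a stop between vowels /o/ and /e/, so it spirantizes to the fricative [z]. /b/ is a stop between vowels /e/ and /e/, so it spirantizes to the fricative [v]. /tanvuodebee/ → tanvuozevee.
Rule 4 (nasal place assimilation): /n/ precedes the labial consonant /v/, so it assimilates in place to [m]. /tanvuozevee/ → tamvuozevee.

tamvuozevee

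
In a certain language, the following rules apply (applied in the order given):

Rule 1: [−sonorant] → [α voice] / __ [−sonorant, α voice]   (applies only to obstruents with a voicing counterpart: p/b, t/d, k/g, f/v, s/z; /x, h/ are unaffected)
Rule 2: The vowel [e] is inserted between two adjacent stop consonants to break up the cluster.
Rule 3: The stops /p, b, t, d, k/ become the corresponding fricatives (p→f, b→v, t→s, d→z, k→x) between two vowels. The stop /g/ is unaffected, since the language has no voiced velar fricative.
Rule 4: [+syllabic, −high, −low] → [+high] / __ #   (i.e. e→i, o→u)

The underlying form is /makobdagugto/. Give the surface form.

Rule 1 (regressive voicing assimilation): /g/ precedes the voiceless obstruent /t/, so it devoices to [k] by assimilation. /makobdagugto/ → makobdagukto.
Rule 2 (stop-cluster e-epenthesis): /b/ and /d/ form a stop–stop cluster, so [e] is inserted between them. /k/ and /t/ form a stop–stop cluster, so [e] is inserted between them. /makobdagukto/ → makobedaguketo.
Rule 3 (intervocalic spirantization): /k/ is a stop between vowels /a/ and /o/, so it spirantizes to the fricative [x]. /b/ is a stop between vowels /o/ and /e/, so it spirantizes to the fricative [v]. /d/ is a stop between vowels /e/ and /a/, so it spirantizes to the fricative [z]. /k/ is a stop between vowels /u/ and /e/, so it spirantizes to the fricative [x]. /t/ is a stop between vowels /e/ and /o/, so it spirantizes to the fricative [s]. /makobedaguketo/ → maxovezaguxeso.
Rule 4 (final vowel raising): /o/ is a mid vowel in word-final position, so it raises to [u]. /maxovezaguxeso/ → maxovezaguxesu.

maxovezaguxesu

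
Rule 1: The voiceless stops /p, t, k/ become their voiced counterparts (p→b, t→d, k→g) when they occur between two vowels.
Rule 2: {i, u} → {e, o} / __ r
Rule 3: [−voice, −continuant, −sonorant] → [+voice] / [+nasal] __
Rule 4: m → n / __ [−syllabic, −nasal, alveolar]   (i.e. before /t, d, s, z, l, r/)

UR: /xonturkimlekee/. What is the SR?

Rule 1 (intervocalic voicing): /k/ is a voiceless stop between vowels /e/ and /e/, so it voices to [g]. /xonturkimlekee/ → xonturkimlegee.
Rule 2 (pre-rhotic lowering): /u/ is a high vowel immediately before /r/, so it lowers to [o]. /xonturkimlegee/ → xontorkimlegee.
Rule 3 (post-nasal voicing): /t/ is a voiceless stop immediately after the nasal /n/, so it voices to [d]. /xontorkimlegee/ → xondorkimlegee.
Rule 4 (nasal place assimilation): /m/ precedes the alveolar consonant /l/, so it assimilates in place to [n]. /xondorkimlegee/ → xondorkinlegee.

xondorkinlegee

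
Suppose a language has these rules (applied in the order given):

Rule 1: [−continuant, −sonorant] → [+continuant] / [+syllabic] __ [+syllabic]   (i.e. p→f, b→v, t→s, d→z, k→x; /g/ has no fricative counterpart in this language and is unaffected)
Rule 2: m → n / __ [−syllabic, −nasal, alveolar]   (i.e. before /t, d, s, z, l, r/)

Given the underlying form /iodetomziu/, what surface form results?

iozesonziu

Rule 1 (intervocalic spirantization): /d/ is a stop between vowels /o/ and /e/, so it spirantizes to the fricative [z]. /t/ is a stop between vowels /e/ and /o/, so it spirantizes to the fricative [s]. /iodetomziu/ → iozesomziu.
Rule 2 (nasal place assimilation): /m/ precedes the alveolar consonant /z/, so it assimilates in place to [n]. /iozesomziu/ → iozesonziu.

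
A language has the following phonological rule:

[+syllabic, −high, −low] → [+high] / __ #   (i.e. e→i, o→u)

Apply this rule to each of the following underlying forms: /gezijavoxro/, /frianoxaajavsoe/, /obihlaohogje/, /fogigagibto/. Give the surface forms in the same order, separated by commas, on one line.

/gezijavoxro/: /o/ is a mid vowel in word-final position, so it raises to [u]. → [gezijavoxru].
/frianoxaajavsoe/: /e/ is a mid vowel in word-final position, so it raises to [i]. → [frianoxaajavsoi].
/obihlaohogje/: /e/ is a mid vowel in word-final position, so it raises to [i]. → [obihlaohogji].
/fogigagibto/: /o/ is a mid vowel in word-final position, so it raises to [u]. → [fogigagibtu].

gezijavoxru, frianoxaajavsoi, obihlaohogji, fogigagibtu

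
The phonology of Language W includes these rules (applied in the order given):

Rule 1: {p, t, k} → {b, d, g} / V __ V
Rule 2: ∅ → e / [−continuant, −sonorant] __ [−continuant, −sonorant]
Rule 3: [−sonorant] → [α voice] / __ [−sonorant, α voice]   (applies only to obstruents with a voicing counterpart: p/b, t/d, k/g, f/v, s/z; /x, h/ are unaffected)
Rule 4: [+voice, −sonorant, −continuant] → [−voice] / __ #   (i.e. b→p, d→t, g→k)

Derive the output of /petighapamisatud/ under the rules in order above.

Rule 1 (intervocalic voicing): /t/ is a voiceless stop between vowels /e/ and /i/, so it voices to [d]. /p/ is a voiceless stop between vowels /a/ and /a/, so it voices to [b]. /t/ is a voiceless stop between vowels /a/ and /u/, so it voices to [d]. /petighapamisatud/ → pedighabamisadud.
Rule 2 (stop-cluster e-epenthesis): no segment meets the environment; /pedighabamisadud/ is unchanged.
Rule 3 (regressive voicing assimilation): /g/ precedes the voiceless obstruent /h/, so it devoices to [k] by assimilation. /pedighabamisadud/ → pedikhabamisadud.
Rule 4 (final devoicing): /d/ is a voiced stop in word-final position, so it devoices to [t]. /pedikhabamisadud/ → pedikhabamisadut.

pedikhabamisadut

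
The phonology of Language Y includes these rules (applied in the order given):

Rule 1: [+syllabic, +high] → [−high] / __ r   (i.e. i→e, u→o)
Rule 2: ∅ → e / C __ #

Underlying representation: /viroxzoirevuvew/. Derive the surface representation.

veroxzoerevuvewe

Rule 1 (pre-rhotic lowering): /i/ is a high vowel immediately before /r/, so it lowers to [e]. /i/ is a high vowel immediately before /r/, so it lowers to [e]. /viroxzoirevuvew/ → veroxzoerevuvew.
Rule 2 (final e-epenthesis): the form ends in the consonant /w/, so [e] is inserted word-finally. /veroxzoerevuvew/ → veroxzoerevuvewe.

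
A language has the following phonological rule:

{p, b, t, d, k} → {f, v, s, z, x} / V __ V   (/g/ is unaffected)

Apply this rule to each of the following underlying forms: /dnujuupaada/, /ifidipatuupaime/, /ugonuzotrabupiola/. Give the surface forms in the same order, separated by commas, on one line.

/dnujuupaada/: /p/ is a stop between vowels /u/ and /a/, so it spirantizes to the fricative [f]. /d/ is a stop between vowels /a/ and /a/, so it spirantizes to the fricative [z]. → [dnujuufaaza].
/ifidipatuupaime/: /d/ is a stop between vowels /i/ and /i/, so it spirantizes to the fricative [z]. /p/ is a stop between vowels /i/ and /a/, so it spirantizes to the fricative [f]. /t/ is a stop between vowels /a/ and /u/, so it spirantizes to the fricative [s]. /p/ is a stop between vowels /u/ and /a/, so it spirantizes to the fricative [f]. → [ifizifasuufaime].
/ugonuzotrabupiola/: /b/ is a stop between vowels /a/ and /u/, so it spirantizes to the fricative [v]. /p/ is a stop between vowels /u/ and /i/, so it spirantizes to the fricative [f]. → [ugonuzotravufiola].

dnujuufaaza, ifizifasuufaime, ugonuzotravufiola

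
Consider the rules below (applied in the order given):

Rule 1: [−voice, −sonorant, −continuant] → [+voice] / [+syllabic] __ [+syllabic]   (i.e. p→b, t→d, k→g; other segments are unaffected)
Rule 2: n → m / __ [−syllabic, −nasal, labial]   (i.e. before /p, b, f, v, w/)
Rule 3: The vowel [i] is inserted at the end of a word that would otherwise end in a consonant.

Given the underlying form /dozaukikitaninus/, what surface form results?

dozaugigidaninusi

Rule 1 (intervocalic voicing): /k/ is a voiceless stop between vowels /u/ and /i/, so it voices to [g]. /k/ is a voiceless stop between vowels /i/ and /i/, so it voices to [g]. /t/ is a voiceless stop between vowels /i/ and /a/, so it voices to [d]. /dozaukikitaninus/ → dozaugigidaninus.
Rule 2 (nasal place assimilation): no segment meets the environment; /dozaugigidaninus/ is unchanged.
Rule 3 (final i-epenthesis): the form ends in the consonant /s/, so [i] is inserted word-finally. /dozaugigidaninus/ → dozaugigidaninusi.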